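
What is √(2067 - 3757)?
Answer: 13*I*√10 ≈ 41.11*I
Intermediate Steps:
√(2067 - 3757) = √(-1690) = 13*I*√10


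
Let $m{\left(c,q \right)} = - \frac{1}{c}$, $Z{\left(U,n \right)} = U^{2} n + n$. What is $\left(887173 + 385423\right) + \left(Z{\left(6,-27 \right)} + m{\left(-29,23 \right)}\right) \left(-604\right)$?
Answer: $\frac{54403164}{29} \approx 1.876 \cdot 10^{6}$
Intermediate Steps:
$Z{\left(U,n \right)} = n + n U^{2}$ ($Z{\left(U,n \right)} = n U^{2} + n = n + n U^{2}$)
$\left(887173 + 385423\right) + \left(Z{\left(6,-27 \right)} + m{\left(-29,23 \right)}\right) \left(-604\right) = \left(887173 + 385423\right) + \left(- 27 \left(1 + 6^{2}\right) - \frac{1}{-29}\right) \left(-604\right) = 1272596 + \left(- 27 \left(1 + 36\right) - - \frac{1}{29}\right) \left(-604\right) = 1272596 + \left(\left(-27\right) 37 + \frac{1}{29}\right) \left(-604\right) = 1272596 + \left(-999 + \frac{1}{29}\right) \left(-604\right) = 1272596 - - \frac{17497880}{29} = 1272596 + \frac{17497880}{29} = \frac{54403164}{29}$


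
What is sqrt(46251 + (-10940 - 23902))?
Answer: sqrt(11409) ≈ 106.81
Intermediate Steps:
sqrt(46251 + (-10940 - 23902)) = sqrt(46251 - 34842) = sqrt(11409)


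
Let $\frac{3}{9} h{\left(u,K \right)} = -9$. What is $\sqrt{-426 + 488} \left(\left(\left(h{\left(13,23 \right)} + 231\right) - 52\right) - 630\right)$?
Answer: $- 478 \sqrt{62} \approx -3763.8$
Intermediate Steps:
$h{\left(u,K \right)} = -27$ ($h{\left(u,K \right)} = 3 \left(-9\right) = -27$)
$\sqrt{-426 + 488} \left(\left(\left(h{\left(13,23 \right)} + 231\right) - 52\right) - 630\right) = \sqrt{-426 + 488} \left(\left(\left(-27 + 231\right) - 52\right) - 630\right) = \sqrt{62} \left(\left(204 - 52\right) - 630\right) = \sqrt{62} \left(152 - 630\right) = \sqrt{62} \left(-478\right) = - 478 \sqrt{62}$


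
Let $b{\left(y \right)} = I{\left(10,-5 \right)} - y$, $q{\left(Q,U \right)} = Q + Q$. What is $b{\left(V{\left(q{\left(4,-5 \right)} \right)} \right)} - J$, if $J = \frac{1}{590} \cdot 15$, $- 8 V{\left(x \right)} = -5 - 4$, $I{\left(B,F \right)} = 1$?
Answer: $- \frac{71}{472} \approx -0.15042$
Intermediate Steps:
$q{\left(Q,U \right)} = 2 Q$
$V{\left(x \right)} = \frac{9}{8}$ ($V{\left(x \right)} = - \frac{-5 - 4}{8} = \left(- \frac{1}{8}\right) \left(-9\right) = \frac{9}{8}$)
$b{\left(y \right)} = 1 - y$
$J = \frac{3}{118}$ ($J = \frac{1}{590} \cdot 15 = \frac{3}{118} \approx 0.025424$)
$b{\left(V{\left(q{\left(4,-5 \right)} \right)} \right)} - J = \left(1 - \frac{9}{8}\right) - \frac{3}{118} = - \frac{1}{8} - \frac{3}{118} = - \frac{71}{472}$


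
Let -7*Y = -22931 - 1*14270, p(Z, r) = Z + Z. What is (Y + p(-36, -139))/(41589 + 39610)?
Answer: 36697/568393 ≈ 0.064563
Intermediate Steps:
p(Z, r) = 2*Z
Y = 37201/7 (Y = -(-22931 - 1*14270)/7 = -(-22931 - 14270)/7 = -1/7*(-37201) = 37201/7 ≈ 5314.4)
(Y + p(-36, -139))/(41589 + 39610) = (37201/7 + 2*(-36))/(41589 + 39610) = (37201/7 - 72)/81199 = (36697/7)*(1/81199) = 36697/568393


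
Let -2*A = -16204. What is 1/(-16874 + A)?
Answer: -1/8772 ≈ -0.00011400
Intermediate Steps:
A = 8102 (A = -½*(-16204) = 8102)
1/(-16874 + A) = 1/(-16874 + 8102) = 1/(-8772) = -1/8772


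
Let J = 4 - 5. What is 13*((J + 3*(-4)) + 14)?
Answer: 13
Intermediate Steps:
J = -1
13*((J + 3*(-4)) + 14) = 13*((-1 + 3*(-4)) + 14) = 13*((-1 - 12) + 14) = 13*(-13 + 14) = 13*1 = 13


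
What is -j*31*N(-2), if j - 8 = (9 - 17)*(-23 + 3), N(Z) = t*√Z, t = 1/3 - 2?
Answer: 8680*I*√2 ≈ 12275.0*I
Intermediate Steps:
t = -5/3 (t = ⅓ - 2 = -5/3 ≈ -1.6667)
N(Z) = -5*√Z/3
j = 168 (j = 8 + (9 - 17)*(-23 + 3) = 8 - 8*(-20) = 8 + 160 = 168)
-j*31*N(-2) = -168*31*(-5*I*√2/3) = -5208*(-5*I*√2/3) = -(-8680)*I*√2 = 8680*I*√2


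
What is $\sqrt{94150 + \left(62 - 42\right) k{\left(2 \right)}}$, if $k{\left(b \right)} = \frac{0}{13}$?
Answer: $5 \sqrt{3766} \approx 306.84$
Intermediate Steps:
$k{\left(b \right)} = 0$ ($k{\left(b \right)} = 0 \cdot \frac{1}{13} = 0$)
$\sqrt{94150 + \left(62 - 42\right) k{\left(2 \right)}} = \sqrt{94150 + \left(62 - 42\right) 0} = \sqrt{94150 + 20 \cdot 0} = \sqrt{94150 + 0} = \sqrt{94150} = 5 \sqrt{3766}$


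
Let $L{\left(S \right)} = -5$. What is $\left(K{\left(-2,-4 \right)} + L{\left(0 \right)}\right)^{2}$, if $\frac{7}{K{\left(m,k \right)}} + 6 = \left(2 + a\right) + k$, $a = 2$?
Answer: $\frac{1369}{36} \approx 38.028$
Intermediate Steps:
$K{\left(m,k \right)} = \frac{7}{-2 + k}$ ($K{\left(m,k \right)} = \frac{7}{-6 + \left(\left(2 + 2\right) + k\right)} = \frac{7}{-6 + \left(4 + k\right)} = \frac{7}{-2 + k}$)
$\left(K{\left(-2,-4 \right)} + L{\left(0 \right)}\right)^{2} = \left(\frac{7}{-2 - 4} - 5\right)^{2} = \left(\frac{7}{-6} - 5\right)^{2} = \left(7 \left(- \frac{1}{6}\right) - 5\right)^{2} = \left(- \frac{7}{6} - 5\right)^{2} = \left(- \frac{37}{6}\right)^{2} = \frac{1369}{36}$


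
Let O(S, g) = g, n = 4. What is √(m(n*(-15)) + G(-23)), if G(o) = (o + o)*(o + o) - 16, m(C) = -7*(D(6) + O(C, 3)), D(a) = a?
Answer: √2037 ≈ 45.133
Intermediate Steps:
m(C) = -63 (m(C) = -7*(6 + 3) = -7*9 = -63)
G(o) = -16 + 4*o² (G(o) = (2*o)*(2*o) - 16 = 4*o² - 16 = -16 + 4*o²)
√(m(n*(-15)) + G(-23)) = √(-63 + (-16 + 4*(-23)²)) = √(-63 + (-16 + 4*529)) = √(-63 + (-16 + 2116)) = √(-63 + 2100) = √2037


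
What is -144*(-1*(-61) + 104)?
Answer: -23760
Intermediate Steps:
-144*(-1*(-61) + 104) = -144*(61 + 104) = -144*165 = -23760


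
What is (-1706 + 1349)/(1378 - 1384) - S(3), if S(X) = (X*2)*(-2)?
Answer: 143/2 ≈ 71.500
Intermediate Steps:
S(X) = -4*X (S(X) = (2*X)*(-2) = -4*X)
(-1706 + 1349)/(1378 - 1384) - S(3) = (-1706 + 1349)/(1378 - 1384) - (-4)*3 = -357/(-6) - 1*(-12) = -357*(-⅙) + 12 = 119/2 + 12 = 143/2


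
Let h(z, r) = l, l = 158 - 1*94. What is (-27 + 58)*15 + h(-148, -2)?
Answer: 529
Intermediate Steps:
l = 64 (l = 158 - 94 = 64)
h(z, r) = 64
(-27 + 58)*15 + h(-148, -2) = (-27 + 58)*15 + 64 = 31*15 + 64 = 465 + 64 = 529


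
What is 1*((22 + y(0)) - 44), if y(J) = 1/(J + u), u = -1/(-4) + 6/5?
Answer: -618/29 ≈ -21.310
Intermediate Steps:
u = 29/20 (u = -1*(-1/4) + 6*(1/5) = 1/4 + 6/5 = 29/20 ≈ 1.4500)
y(J) = 1/(29/20 + J) (y(J) = 1/(J + 29/20) = 1/(29/20 + J))
1*((22 + y(0)) - 44) = 1*((22 + 20/(29 + 20*0)) - 44) = 1*((22 + 20/(29 + 0)) - 44) = 1*((22 + 20/29) - 44) = 1*(658/29 - 44) = 1*(-618/29) = -618/29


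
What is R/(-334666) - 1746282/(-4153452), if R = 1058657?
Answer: -158860825923/57917465293 ≈ -2.7429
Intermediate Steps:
R/(-334666) - 1746282/(-4153452) = 1058657/(-334666) - 1746282/(-4153452) = 1058657*(-1/334666) - 1746282*(-1/4153452) = -1058657/334666 + 291047/692242 = -158860825923/57917465293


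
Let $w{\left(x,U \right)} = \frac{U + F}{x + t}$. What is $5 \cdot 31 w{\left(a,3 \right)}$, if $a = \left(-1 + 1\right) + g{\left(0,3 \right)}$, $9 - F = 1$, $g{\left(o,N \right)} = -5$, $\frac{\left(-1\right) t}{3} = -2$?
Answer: $1705$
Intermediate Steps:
$t = 6$ ($t = \left(-3\right) \left(-2\right) = 6$)
$F = 8$ ($F = 9 - 1 = 8$)
$a = -5$ ($a = \left(-1 + 1\right) - 5 = 0 - 5 = -5$)
$w{\left(x,U \right)} = \frac{8 + U}{6 + x}$ ($w{\left(x,U \right)} = \frac{U + 8}{x + 6} = \frac{8 + U}{6 + x}$)
$5 \cdot 31 w{\left(a,3 \right)} = 5 \cdot 31 \frac{8 + 3}{6 - 5} = 155 \cdot 1^{-1} \cdot 11 = 155 \cdot 1 \cdot 11 = 155 \cdot 11 = 1705$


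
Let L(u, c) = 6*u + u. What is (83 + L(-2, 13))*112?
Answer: 7728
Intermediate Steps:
L(u, c) = 7*u
(83 + L(-2, 13))*112 = (83 + 7*(-2))*112 = (83 - 14)*112 = 69*112 = 7728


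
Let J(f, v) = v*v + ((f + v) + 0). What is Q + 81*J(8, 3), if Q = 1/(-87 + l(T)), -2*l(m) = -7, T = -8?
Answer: 270538/167 ≈ 1620.0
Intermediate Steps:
l(m) = 7/2 (l(m) = -½*(-7) = 7/2)
Q = -2/167 (Q = 1/(-87 + 7/2) = 1/(-167/2) = -2/167 ≈ -0.011976)
J(f, v) = f + v + v² (J(f, v) = v² + (f + v) = f + v + v²)
Q + 81*J(8, 3) = -2/167 + 81*(8 + 3 + 3²) = -2/167 + 81*(8 + 3 + 9) = -2/167 + 81*20 = -2/167 + 1620 = 270538/167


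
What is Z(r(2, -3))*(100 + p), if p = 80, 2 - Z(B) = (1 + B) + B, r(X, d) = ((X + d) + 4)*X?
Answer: -1980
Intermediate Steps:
r(X, d) = X*(4 + X + d) (r(X, d) = (4 + X + d)*X = X*(4 + X + d))
Z(B) = 1 - 2*B (Z(B) = 2 - ((1 + B) + B) = 2 - (1 + 2*B) = 2 + (-1 - 2*B) = 1 - 2*B)
Z(r(2, -3))*(100 + p) = (1 - 4*(4 + 2 - 3))*(100 + 80) = (1 - 4*3)*180 = (1 - 2*6)*180 = (1 - 12)*180 = -11*180 = -1980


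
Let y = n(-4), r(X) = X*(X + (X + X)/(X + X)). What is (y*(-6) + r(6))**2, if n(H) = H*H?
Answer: 2916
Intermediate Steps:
r(X) = X*(1 + X) (r(X) = X*(X + (2*X)/((2*X))) = X*(X + (2*X)*(1/(2*X))) = X*(X + 1) = X*(1 + X))
n(H) = H**2
y = 16 (y = (-4)**2 = 16)
(y*(-6) + r(6))**2 = (16*(-6) + 6*(1 + 6))**2 = (-96 + 6*7)**2 = (-96 + 42)**2 = (-54)**2 = 2916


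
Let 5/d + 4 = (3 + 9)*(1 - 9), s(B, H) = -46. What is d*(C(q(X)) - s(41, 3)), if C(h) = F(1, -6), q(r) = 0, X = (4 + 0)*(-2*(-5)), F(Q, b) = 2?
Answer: -12/5 ≈ -2.4000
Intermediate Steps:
X = 40 (X = 4*10 = 40)
d = -1/20 (d = 5/(-4 + (3 + 9)*(1 - 9)) = 5/(-4 + 12*(-8)) = 5/(-4 - 96) = 5/(-100) = 5*(-1/100) = -1/20 ≈ -0.050000)
C(h) = 2
d*(C(q(X)) - s(41, 3)) = -(2 - 1*(-46))/20 = -(2 + 46)/20 = -1/20*48 = -12/5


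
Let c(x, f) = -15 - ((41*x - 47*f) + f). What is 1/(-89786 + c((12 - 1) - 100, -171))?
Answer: -1/94018 ≈ -1.0636e-5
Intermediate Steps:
c(x, f) = -15 - 41*x + 46*f (c(x, f) = -15 - ((-47*f + 41*x) + f) = -15 - (-46*f + 41*x) = -15 + (-41*x + 46*f) = -15 - 41*x + 46*f)
1/(-89786 + c((12 - 1) - 100, -171)) = 1/(-89786 + (-15 - 41*((12 - 1) - 100) + 46*(-171))) = 1/(-89786 + (-15 - 41*(11 - 100) - 7866)) = 1/(-89786 + (-15 - 41*(-89) - 7866)) = 1/(-89786 + (-15 + 3649 - 7866)) = 1/(-89786 - 4232) = 1/(-94018) = -1/94018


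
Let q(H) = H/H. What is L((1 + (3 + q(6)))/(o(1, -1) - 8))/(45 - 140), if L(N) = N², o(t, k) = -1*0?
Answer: -5/1216 ≈ -0.0041118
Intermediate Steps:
q(H) = 1
o(t, k) = 0
L((1 + (3 + q(6)))/(o(1, -1) - 8))/(45 - 140) = ((1 + (3 + 1))/(0 - 8))²/(45 - 140) = ((1 + 4)/(-8))²/(-95) = -(5*(-⅛))²/95 = -(-5/8)²/95 = -1/95*25/64 = -5/1216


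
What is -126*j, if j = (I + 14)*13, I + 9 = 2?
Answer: -11466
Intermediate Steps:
I = -7 (I = -9 + 2 = -7)
j = 91 (j = (-7 + 14)*13 = 7*13 = 91)
-126*j = -126*91 = -11466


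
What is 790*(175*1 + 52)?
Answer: 179330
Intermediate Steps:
790*(175*1 + 52) = 790*(175 + 52) = 790*227 = 179330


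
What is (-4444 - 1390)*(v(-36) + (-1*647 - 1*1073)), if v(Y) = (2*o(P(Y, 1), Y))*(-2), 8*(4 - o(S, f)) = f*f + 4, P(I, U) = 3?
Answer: 6335724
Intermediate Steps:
o(S, f) = 7/2 - f²/8 (o(S, f) = 4 - (f*f + 4)/8 = 4 - (f² + 4)/8 = 4 - (4 + f²)/8 = 4 + (-½ - f²/8) = 7/2 - f²/8)
v(Y) = -14 + Y²/2 (v(Y) = (2*(7/2 - Y²/8))*(-2) = (7 - Y²/4)*(-2) = -14 + Y²/2)
(-4444 - 1390)*(v(-36) + (-1*647 - 1*1073)) = (-4444 - 1390)*((-14 + (½)*(-36)²) + (-1*647 - 1*1073)) = -5834*((-14 + (½)*1296) + (-647 - 1073)) = -5834*((-14 + 648) - 1720) = -5834*(634 - 1720) = -5834*(-1086) = 6335724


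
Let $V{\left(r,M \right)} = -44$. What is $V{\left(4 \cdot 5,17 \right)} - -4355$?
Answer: $4311$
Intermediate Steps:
$V{\left(4 \cdot 5,17 \right)} - -4355 = -44 - -4355 = -44 + 4355 = 4311$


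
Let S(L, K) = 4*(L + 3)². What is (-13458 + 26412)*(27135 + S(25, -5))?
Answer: 392130534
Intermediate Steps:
S(L, K) = 4*(3 + L)²
(-13458 + 26412)*(27135 + S(25, -5)) = (-13458 + 26412)*(27135 + 4*(3 + 25)²) = 12954*(27135 + 4*28²) = 12954*(27135 + 4*784) = 12954*(27135 + 3136) = 12954*30271 = 392130534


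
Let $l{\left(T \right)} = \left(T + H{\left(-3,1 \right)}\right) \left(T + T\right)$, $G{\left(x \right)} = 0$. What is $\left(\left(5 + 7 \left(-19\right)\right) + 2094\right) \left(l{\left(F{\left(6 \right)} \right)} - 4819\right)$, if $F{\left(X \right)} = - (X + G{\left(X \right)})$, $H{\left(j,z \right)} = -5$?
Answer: $-9214642$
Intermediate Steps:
$F{\left(X \right)} = - X$ ($F{\left(X \right)} = - (X + 0) = - X$)
$l{\left(T \right)} = 2 T \left(-5 + T\right)$ ($l{\left(T \right)} = \left(T - 5\right) \left(T + T\right) = \left(-5 + T\right) 2 T = 2 T \left(-5 + T\right)$)
$\left(\left(5 + 7 \left(-19\right)\right) + 2094\right) \left(l{\left(F{\left(6 \right)} \right)} - 4819\right) = \left(\left(5 + 7 \left(-19\right)\right) + 2094\right) \left(2 \left(\left(-1\right) 6\right) \left(-5 - 6\right) - 4819\right) = \left(\left(5 - 133\right) + 2094\right) \left(2 \left(-6\right) \left(-5 - 6\right) - 4819\right) = \left(-128 + 2094\right) \left(2 \left(-6\right) \left(-11\right) - 4819\right) = 1966 \left(132 - 4819\right) = 1966 \left(-4687\right) = -9214642$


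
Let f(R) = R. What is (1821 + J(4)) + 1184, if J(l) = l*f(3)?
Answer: 3017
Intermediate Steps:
J(l) = 3*l (J(l) = l*3 = 3*l)
(1821 + J(4)) + 1184 = (1821 + 3*4) + 1184 = (1821 + 12) + 1184 = 1833 + 1184 = 3017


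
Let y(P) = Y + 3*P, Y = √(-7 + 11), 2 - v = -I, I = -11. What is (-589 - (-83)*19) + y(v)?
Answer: 963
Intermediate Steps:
v = -9 (v = 2 - (-1)*(-11) = 2 - 1*11 = 2 - 11 = -9)
Y = 2 (Y = √4 = 2)
y(P) = 2 + 3*P
(-589 - (-83)*19) + y(v) = (-589 - (-83)*19) + (2 + 3*(-9)) = (-589 - 83*(-19)) + (2 - 27) = (-589 + 1577) - 25 = 988 - 25 = 963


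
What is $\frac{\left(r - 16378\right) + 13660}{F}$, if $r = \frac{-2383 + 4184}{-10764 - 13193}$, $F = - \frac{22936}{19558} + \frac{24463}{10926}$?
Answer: $- \frac{6957441116707158}{2729284670713} \approx -2549.2$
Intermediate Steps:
$F = \frac{113924309}{106845354}$ ($F = \left(-22936\right) \frac{1}{19558} + 24463 \cdot \frac{1}{10926} = - \frac{11468}{9779} + \frac{24463}{10926} = \frac{113924309}{106845354} \approx 1.0663$)
$r = - \frac{1801}{23957}$ ($r = \frac{1801}{-23957} = 1801 \left(- \frac{1}{23957}\right) = - \frac{1801}{23957} \approx -0.075176$)
$\frac{\left(r - 16378\right) + 13660}{F} = \frac{\left(- \frac{1801}{23957} - 16378\right) + 13660}{\frac{113924309}{106845354}} = \left(- \frac{392369547}{23957} + 13660\right) \frac{106845354}{113924309} = \left(- \frac{65116927}{23957}\right) \frac{106845354}{113924309} = - \frac{6957441116707158}{2729284670713}$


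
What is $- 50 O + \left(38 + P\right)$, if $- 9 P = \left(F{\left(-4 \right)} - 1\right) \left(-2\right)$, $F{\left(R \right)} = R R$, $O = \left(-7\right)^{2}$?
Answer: $- \frac{7226}{3} \approx -2408.7$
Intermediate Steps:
$O = 49$
$F{\left(R \right)} = R^{2}$
$P = \frac{10}{3}$ ($P = - \frac{\left(\left(-4\right)^{2} - 1\right) \left(-2\right)}{9} = - \frac{\left(16 - 1\right) \left(-2\right)}{9} = - \frac{15 \left(-2\right)}{9} = \left(- \frac{1}{9}\right) \left(-30\right) = \frac{10}{3} \approx 3.3333$)
$- 50 O + \left(38 + P\right) = \left(-50\right) 49 + \left(38 + \frac{10}{3}\right) = -2450 + \frac{124}{3} = - \frac{7226}{3}$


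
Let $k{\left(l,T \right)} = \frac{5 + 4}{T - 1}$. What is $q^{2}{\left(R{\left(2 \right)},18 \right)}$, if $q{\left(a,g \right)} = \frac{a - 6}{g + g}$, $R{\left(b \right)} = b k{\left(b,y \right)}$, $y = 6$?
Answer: $\frac{1}{225} \approx 0.0044444$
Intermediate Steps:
$k{\left(l,T \right)} = \frac{9}{-1 + T}$
$R{\left(b \right)} = \frac{9 b}{5}$ ($R{\left(b \right)} = b \frac{9}{-1 + 6} = b \frac{9}{5} = \frac{9 b}{5}$)
$q{\left(a,g \right)} = \frac{-6 + a}{2 g}$
$q^{2}{\left(R{\left(2 \right)},18 \right)} = \left(\frac{-6 + \frac{9}{5} \cdot 2}{2 \cdot 18}\right)^{2} = \left(\frac{1}{2} \cdot \frac{1}{18} \left(-6 + \frac{18}{5}\right)\right)^{2} = \left(\frac{1}{2} \cdot \frac{1}{18} \left(- \frac{12}{5}\right)\right)^{2} = \left(- \frac{1}{15}\right)^{2} = \frac{1}{225}$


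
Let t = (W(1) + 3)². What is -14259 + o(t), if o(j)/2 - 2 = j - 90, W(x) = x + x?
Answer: -14385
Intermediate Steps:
W(x) = 2*x
t = 25 (t = (2*1 + 3)² = (2 + 3)² = 5² = 25)
o(j) = -176 + 2*j (o(j) = 4 + 2*(j - 90) = 4 + 2*(-90 + j) = 4 + (-180 + 2*j) = -176 + 2*j)
-14259 + o(t) = -14259 + (-176 + 2*25) = -14259 + (-176 + 50) = -14259 - 126 = -14385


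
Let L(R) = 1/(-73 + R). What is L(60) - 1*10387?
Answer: -135032/13 ≈ -10387.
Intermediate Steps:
L(60) - 1*10387 = 1/(-73 + 60) - 1*10387 = 1/(-13) - 10387 = -1/13 - 10387 = -135032/13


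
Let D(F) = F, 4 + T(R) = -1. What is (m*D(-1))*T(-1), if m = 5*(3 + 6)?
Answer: 225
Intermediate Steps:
T(R) = -5 (T(R) = -4 - 1 = -5)
m = 45 (m = 5*9 = 45)
(m*D(-1))*T(-1) = (45*(-1))*(-5) = -45*(-5) = 225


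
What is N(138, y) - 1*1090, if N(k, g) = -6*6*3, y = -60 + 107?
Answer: -1198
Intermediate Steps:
y = 47
N(k, g) = -108 (N(k, g) = -36*3 = -108)
N(138, y) - 1*1090 = -108 - 1*1090 = -108 - 1090 = -1198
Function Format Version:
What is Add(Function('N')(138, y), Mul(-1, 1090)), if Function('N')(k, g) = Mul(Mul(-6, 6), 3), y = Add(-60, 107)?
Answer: -1198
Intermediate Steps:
y = 47
Function('N')(k, g) = -108 (Function('N')(k, g) = Mul(-36, 3) = -108)
Add(Function('N')(138, y), Mul(-1, 1090)) = Add(-108, Mul(-1, 1090)) = Add(-108, -1090) = -1198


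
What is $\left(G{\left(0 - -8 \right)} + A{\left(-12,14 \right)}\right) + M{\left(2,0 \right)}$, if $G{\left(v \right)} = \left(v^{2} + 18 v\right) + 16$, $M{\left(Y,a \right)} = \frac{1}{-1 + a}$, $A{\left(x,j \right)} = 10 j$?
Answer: $363$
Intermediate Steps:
$G{\left(v \right)} = 16 + v^{2} + 18 v$
$\left(G{\left(0 - -8 \right)} + A{\left(-12,14 \right)}\right) + M{\left(2,0 \right)} = \left(\left(16 + \left(0 - -8\right)^{2} + 18 \left(0 - -8\right)\right) + 10 \cdot 14\right) + \frac{1}{-1 + 0} = \left(\left(16 + \left(0 + 8\right)^{2} + 18 \left(0 + 8\right)\right) + 140\right) + \frac{1}{-1} = \left(\left(16 + 8^{2} + 18 \cdot 8\right) + 140\right) - 1 = \left(\left(16 + 64 + 144\right) + 140\right) - 1 = \left(224 + 140\right) - 1 = 364 - 1 = 363$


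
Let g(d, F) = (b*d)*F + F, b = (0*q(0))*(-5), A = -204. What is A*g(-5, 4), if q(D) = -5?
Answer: -816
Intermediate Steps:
b = 0 (b = (0*(-5))*(-5) = 0*(-5) = 0)
g(d, F) = F (g(d, F) = (0*d)*F + F = 0*F + F = 0 + F = F)
A*g(-5, 4) = -204*4 = -816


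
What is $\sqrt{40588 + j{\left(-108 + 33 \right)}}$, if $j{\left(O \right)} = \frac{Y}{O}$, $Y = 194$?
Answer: $\frac{\sqrt{9131718}}{15} \approx 201.46$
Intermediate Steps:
$j{\left(O \right)} = \frac{194}{O}$
$\sqrt{40588 + j{\left(-108 + 33 \right)}} = \sqrt{40588 + \frac{194}{-108 + 33}} = \sqrt{40588 + \frac{194}{-75}} = \sqrt{40588 + 194 \left(- \frac{1}{75}\right)} = \sqrt{40588 - \frac{194}{75}} = \sqrt{\frac{3043906}{75}} = \frac{\sqrt{9131718}}{15}$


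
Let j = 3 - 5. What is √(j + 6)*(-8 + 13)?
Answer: 10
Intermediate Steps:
j = -2
√(j + 6)*(-8 + 13) = √(-2 + 6)*(-8 + 13) = √4*5 = 2*5 = 10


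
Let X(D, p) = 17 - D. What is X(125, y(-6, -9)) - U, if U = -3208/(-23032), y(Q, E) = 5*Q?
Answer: -311333/2879 ≈ -108.14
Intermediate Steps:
U = 401/2879 (U = -3208*(-1/23032) = 401/2879 ≈ 0.13928)
X(125, y(-6, -9)) - U = (17 - 1*125) - 1*401/2879 = (17 - 125) - 401/2879 = -108 - 401/2879 = -311333/2879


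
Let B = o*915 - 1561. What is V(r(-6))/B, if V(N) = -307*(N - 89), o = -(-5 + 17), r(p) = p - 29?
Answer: -38068/12541 ≈ -3.0355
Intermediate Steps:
r(p) = -29 + p
o = -12 (o = -1*12 = -12)
V(N) = 27323 - 307*N (V(N) = -307*(-89 + N) = 27323 - 307*N)
B = -12541 (B = -12*915 - 1561 = -10980 - 1561 = -12541)
V(r(-6))/B = (27323 - 307*(-29 - 6))/(-12541) = (27323 - 307*(-35))*(-1/12541) = (27323 + 10745)*(-1/12541) = 38068*(-1/12541) = -38068/12541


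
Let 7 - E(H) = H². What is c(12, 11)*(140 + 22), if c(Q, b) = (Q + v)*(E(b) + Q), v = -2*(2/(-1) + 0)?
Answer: -264384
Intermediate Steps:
E(H) = 7 - H²
v = 4 (v = -2*(2*(-1) + 0) = -2*(-2 + 0) = -2*(-2) = 4)
c(Q, b) = (4 + Q)*(7 + Q - b²) (c(Q, b) = (Q + 4)*((7 - b²) + Q) = (4 + Q)*(7 + Q - b²))
c(12, 11)*(140 + 22) = (28 + 12² - 4*11² + 11*12 - 1*12*11²)*(140 + 22) = (28 + 144 - 4*121 + 132 - 1*12*121)*162 = (28 + 144 - 484 + 132 - 1452)*162 = -1632*162 = -264384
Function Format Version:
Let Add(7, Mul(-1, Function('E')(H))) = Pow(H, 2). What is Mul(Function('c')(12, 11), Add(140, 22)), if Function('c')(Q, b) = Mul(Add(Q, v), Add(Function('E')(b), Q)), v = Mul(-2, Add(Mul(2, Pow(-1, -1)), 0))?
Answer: -264384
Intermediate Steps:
Function('E')(H) = Add(7, Mul(-1, Pow(H, 2)))
v = 4 (v = Mul(-2, Add(Mul(2, -1), 0)) = Mul(-2, Add(-2, 0)) = Mul(-2, -2) = 4)
Function('c')(Q, b) = Mul(Add(4, Q), Add(7, Q, Mul(-1, Pow(b, 2)))) (Function('c')(Q, b) = Mul(Add(Q, 4), Add(Add(7, Mul(-1, Pow(b, 2))), Q)) = Mul(Add(4, Q), Add(7, Q, Mul(-1, Pow(b, 2)))))
Mul(Function('c')(12, 11), Add(140, 22)) = Mul(Add(28, Pow(12, 2), Mul(-4, Pow(11, 2)), Mul(11, 12), Mul(-1, 12, Pow(11, 2))), Add(140, 22)) = Mul(Add(28, 144, Mul(-4, 121), 132, Mul(-1, 12, 121)), 162) = Mul(Add(28, 144, -484, 132, -1452), 162) = Mul(-1632, 162) = -264384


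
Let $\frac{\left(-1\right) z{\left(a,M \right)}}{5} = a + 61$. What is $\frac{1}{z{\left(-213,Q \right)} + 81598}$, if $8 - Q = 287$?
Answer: $\frac{1}{82358} \approx 1.2142 \cdot 10^{-5}$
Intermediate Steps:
$Q = -279$ ($Q = 8 - 287 = -279$)
$z{\left(a,M \right)} = -305 - 5 a$ ($z{\left(a,M \right)} = - 5 \left(a + 61\right) = - 5 \left(61 + a\right) = -305 - 5 a$)
$\frac{1}{z{\left(-213,Q \right)} + 81598} = \frac{1}{\left(-305 - -1065\right) + 81598} = \frac{1}{\left(-305 + 1065\right) + 81598} = \frac{1}{760 + 81598} = \frac{1}{82358}$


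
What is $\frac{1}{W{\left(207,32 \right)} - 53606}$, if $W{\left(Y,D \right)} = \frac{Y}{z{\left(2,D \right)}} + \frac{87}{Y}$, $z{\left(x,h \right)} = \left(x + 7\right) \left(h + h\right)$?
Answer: $- \frac{4416}{236720653} \approx -1.8655 \cdot 10^{-5}$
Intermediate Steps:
$z{\left(x,h \right)} = 2 h \left(7 + x\right)$ ($z{\left(x,h \right)} = \left(7 + x\right) 2 h = 2 h \left(7 + x\right)$)
$W{\left(Y,D \right)} = \frac{87}{Y} + \frac{Y}{18 D}$ ($W{\left(Y,D \right)} = \frac{Y}{2 D \left(7 + 2\right)} + \frac{87}{Y} = \frac{Y}{2 D 9} + \frac{87}{Y} = \frac{Y}{18 D} + \frac{87}{Y} = \frac{87}{Y} + \frac{Y}{18 D}$)
$\frac{1}{W{\left(207,32 \right)} - 53606} = \frac{1}{\left(\frac{87}{207} + \frac{1}{18} \cdot 207 \cdot \frac{1}{32}\right) - 53606} = \frac{1}{\left(87 \cdot \frac{1}{207} + \frac{1}{18} \cdot 207 \cdot \frac{1}{32}\right) - 53606} = \frac{1}{\left(\frac{29}{69} + \frac{23}{64}\right) - 53606} = \frac{1}{\frac{3443}{4416} - 53606} = \frac{1}{- \frac{236720653}{4416}} = - \frac{4416}{236720653}$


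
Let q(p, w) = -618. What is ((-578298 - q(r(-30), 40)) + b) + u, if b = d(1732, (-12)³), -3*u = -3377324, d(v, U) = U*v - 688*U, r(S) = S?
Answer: -3767812/3 ≈ -1.2559e+6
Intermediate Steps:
d(v, U) = -688*U + U*v
u = 3377324/3 (u = -⅓*(-3377324) = 3377324/3 ≈ 1.1258e+6)
b = -1804032 (b = (-12)³*(-688 + 1732) = -1728*1044 = -1804032)
((-578298 - q(r(-30), 40)) + b) + u = ((-578298 - 1*(-618)) - 1804032) + 3377324/3 = ((-578298 + 618) - 1804032) + 3377324/3 = (-577680 - 1804032) + 3377324/3 = -2381712 + 3377324/3 = -3767812/3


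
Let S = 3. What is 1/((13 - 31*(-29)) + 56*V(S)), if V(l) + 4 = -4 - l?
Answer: 1/296 ≈ 0.0033784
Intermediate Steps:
V(l) = -8 - l (V(l) = -4 + (-4 - l) = -8 - l)
1/((13 - 31*(-29)) + 56*V(S)) = 1/((13 - 31*(-29)) + 56*(-8 - 1*3)) = 1/((13 + 899) + 56*(-8 - 3)) = 1/(912 + 56*(-11)) = 1/(912 - 616) = 1/296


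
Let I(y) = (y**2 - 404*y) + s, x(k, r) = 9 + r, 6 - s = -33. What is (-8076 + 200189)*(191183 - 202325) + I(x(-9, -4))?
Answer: -2140525002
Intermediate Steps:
s = 39 (s = 6 - 1*(-33) = 6 + 33 = 39)
I(y) = 39 + y**2 - 404*y (I(y) = (y**2 - 404*y) + 39 = 39 + y**2 - 404*y)
(-8076 + 200189)*(191183 - 202325) + I(x(-9, -4)) = (-8076 + 200189)*(191183 - 202325) + (39 + (9 - 4)**2 - 404*(9 - 4)) = 192113*(-11142) + (39 + 5**2 - 404*5) = -2140523046 + (39 + 25 - 2020) = -2140523046 - 1956 = -2140525002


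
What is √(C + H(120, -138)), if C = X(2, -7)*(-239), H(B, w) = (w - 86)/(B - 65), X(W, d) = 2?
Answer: 3*I*√162030/55 ≈ 21.956*I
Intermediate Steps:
H(B, w) = (-86 + w)/(-65 + B)
C = -478 (C = 2*(-239) = -478)
√(C + H(120, -138)) = √(-478 + (-86 - 138)/(-65 + 120)) = √(-478 - 224/55) = √(-26514/55) = 3*I*√162030/55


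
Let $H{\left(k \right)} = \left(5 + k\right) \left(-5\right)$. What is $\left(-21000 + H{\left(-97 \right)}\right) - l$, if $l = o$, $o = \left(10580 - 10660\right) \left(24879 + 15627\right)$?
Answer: $3219940$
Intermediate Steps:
$H{\left(k \right)} = -25 - 5 k$
$o = -3240480$ ($o = \left(-80\right) 40506 = -3240480$)
$l = -3240480$
$\left(-21000 + H{\left(-97 \right)}\right) - l = \left(-21000 - -460\right) - -3240480 = \left(-21000 + \left(-25 + 485\right)\right) + 3240480 = \left(-21000 + 460\right) + 3240480 = -20540 + 3240480 = 3219940$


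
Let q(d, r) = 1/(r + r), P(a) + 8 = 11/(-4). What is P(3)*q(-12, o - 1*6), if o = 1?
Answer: 43/40 ≈ 1.0750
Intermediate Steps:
P(a) = -43/4 (P(a) = -8 + 11/(-4) = -8 + 11*(-¼) = -8 - 11/4 = -43/4)
q(d, r) = 1/(2*r)
P(3)*q(-12, o - 1*6) = -43/(8*(1 - 1*6)) = -43/(8*(1 - 6)) = -43/(8*(-5)) = -43*(-1)/(8*5) = -43/4*(-⅒) = 43/40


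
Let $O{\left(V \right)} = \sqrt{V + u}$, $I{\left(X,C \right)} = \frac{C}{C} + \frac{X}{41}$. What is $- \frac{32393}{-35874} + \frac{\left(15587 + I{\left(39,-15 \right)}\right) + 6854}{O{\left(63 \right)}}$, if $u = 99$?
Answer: $\frac{32393}{35874} + \frac{920161 \sqrt{2}}{738} \approx 1764.2$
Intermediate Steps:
$I{\left(X,C \right)} = 1 + \frac{X}{41}$ ($I{\left(X,C \right)} = 1 + X \frac{1}{41} = 1 + \frac{X}{41}$)
$O{\left(V \right)} = \sqrt{99 + V}$ ($O{\left(V \right)} = \sqrt{V + 99} = \sqrt{99 + V}$)
$- \frac{32393}{-35874} + \frac{\left(15587 + I{\left(39,-15 \right)}\right) + 6854}{O{\left(63 \right)}} = - \frac{32393}{-35874} + \frac{\left(15587 + \left(1 + \frac{1}{41} \cdot 39\right)\right) + 6854}{\sqrt{99 + 63}} = \left(-32393\right) \left(- \frac{1}{35874}\right) + \frac{\left(15587 + \left(1 + \frac{39}{41}\right)\right) + 6854}{\sqrt{162}} = \frac{32393}{35874} + \frac{\left(15587 + \frac{80}{41}\right) + 6854}{9 \sqrt{2}} = \frac{32393}{35874} + \left(\frac{639147}{41} + 6854\right) \frac{\sqrt{2}}{18} = \frac{32393}{35874} + \frac{920161 \frac{\sqrt{2}}{18}}{41} = \frac{32393}{35874} + \frac{920161 \sqrt{2}}{738}$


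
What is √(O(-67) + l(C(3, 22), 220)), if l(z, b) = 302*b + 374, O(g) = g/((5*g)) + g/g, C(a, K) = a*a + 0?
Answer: 2*√417595/5 ≈ 258.49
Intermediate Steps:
C(a, K) = a² (C(a, K) = a² + 0 = a²)
O(g) = 6/5 (O(g) = g*(1/(5*g)) + 1 = ⅕ + 1 = 6/5)
l(z, b) = 374 + 302*b
√(O(-67) + l(C(3, 22), 220)) = √(6/5 + (374 + 302*220)) = √(6/5 + (374 + 66440)) = √(6/5 + 66814) = √(334076/5) = 2*√417595/5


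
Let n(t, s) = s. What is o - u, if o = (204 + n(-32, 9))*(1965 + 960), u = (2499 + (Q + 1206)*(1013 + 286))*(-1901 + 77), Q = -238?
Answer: 2298737169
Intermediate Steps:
u = -2298114144 (u = (2499 + (-238 + 1206)*(1013 + 286))*(-1901 + 77) = (2499 + 968*1299)*(-1824) = (2499 + 1257432)*(-1824) = 1259931*(-1824) = -2298114144)
o = 623025 (o = (204 + 9)*(1965 + 960) = 213*2925 = 623025)
o - u = 623025 - 1*(-2298114144) = 623025 + 2298114144 = 2298737169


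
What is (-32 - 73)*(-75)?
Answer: 7875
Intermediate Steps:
(-32 - 73)*(-75) = -105*(-75) = 7875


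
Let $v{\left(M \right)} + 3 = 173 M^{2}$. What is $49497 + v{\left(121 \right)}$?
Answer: $2582387$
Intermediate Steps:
$v{\left(M \right)} = -3 + 173 M^{2}$
$49497 + v{\left(121 \right)} = 49497 - \left(3 - 173 \cdot 121^{2}\right) = 49497 + \left(-3 + 173 \cdot 14641\right) = 49497 + \left(-3 + 2532893\right) = 49497 + 2532890 = 2582387$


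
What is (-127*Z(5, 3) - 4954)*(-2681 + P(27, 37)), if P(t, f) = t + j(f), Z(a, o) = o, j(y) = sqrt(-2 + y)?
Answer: 14159090 - 5335*sqrt(35) ≈ 1.4128e+7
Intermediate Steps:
P(t, f) = t + sqrt(-2 + f)
(-127*Z(5, 3) - 4954)*(-2681 + P(27, 37)) = (-127*3 - 4954)*(-2681 + (27 + sqrt(-2 + 37))) = (-381 - 4954)*(-2681 + (27 + sqrt(35))) = -5335*(-2654 + sqrt(35)) = 14159090 - 5335*sqrt(35)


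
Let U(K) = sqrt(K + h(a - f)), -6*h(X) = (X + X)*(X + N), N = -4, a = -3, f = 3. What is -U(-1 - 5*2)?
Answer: -I*sqrt(31) ≈ -5.5678*I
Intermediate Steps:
h(X) = -X*(-4 + X)/3 (h(X) = -(X + X)*(X - 4)/6 = -2*X*(-4 + X)/6 = -X*(-4 + X)/3)
U(K) = sqrt(-20 + K) (U(K) = sqrt(K + (-3 - 1*3)*(4 - (-3 - 1*3))/3) = sqrt(K + (-3 - 3)*(4 - (-3 - 3))/3) = sqrt(K + (1/3)*(-6)*(4 - 1*(-6))) = sqrt(K + (1/3)*(-6)*(4 + 6)) = sqrt(K + (1/3)*(-6)*10) = sqrt(K - 20) = sqrt(-20 + K))
-U(-1 - 5*2) = -sqrt(-20 + (-1 - 5*2)) = -sqrt(-20 + (-1 - 10)) = -sqrt(-20 - 11) = -sqrt(-31) = -I*sqrt(31)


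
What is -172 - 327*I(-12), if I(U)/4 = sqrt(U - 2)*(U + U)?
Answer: -172 + 31392*I*sqrt(14) ≈ -172.0 + 1.1746e+5*I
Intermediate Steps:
I(U) = 8*U*sqrt(-2 + U) (I(U) = 4*(sqrt(U - 2)*(U + U)) = 4*(sqrt(-2 + U)*(2*U)) = 4*(2*U*sqrt(-2 + U)) = 8*U*sqrt(-2 + U))
-172 - 327*I(-12) = -172 - 2616*(-12)*sqrt(-2 - 12) = -172 - 2616*(-12)*sqrt(-14) = -172 - 2616*(-12)*I*sqrt(14) = -172 - (-31392)*I*sqrt(14) = -172 + 31392*I*sqrt(14)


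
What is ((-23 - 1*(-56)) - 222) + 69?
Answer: -120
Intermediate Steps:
((-23 - 1*(-56)) - 222) + 69 = ((-23 + 56) - 222) + 69 = (33 - 222) + 69 = -189 + 69 = -120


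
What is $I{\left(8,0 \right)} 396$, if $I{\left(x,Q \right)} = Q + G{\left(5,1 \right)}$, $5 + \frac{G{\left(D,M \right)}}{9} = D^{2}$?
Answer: $71280$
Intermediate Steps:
$G{\left(D,M \right)} = -45 + 9 D^{2}$
$I{\left(x,Q \right)} = 180 + Q$ ($I{\left(x,Q \right)} = Q - \left(45 - 9 \cdot 5^{2}\right) = Q + \left(-45 + 9 \cdot 25\right) = Q + \left(-45 + 225\right) = Q + 180 = 180 + Q$)
$I{\left(8,0 \right)} 396 = \left(180 + 0\right) 396 = 180 \cdot 396 = 71280$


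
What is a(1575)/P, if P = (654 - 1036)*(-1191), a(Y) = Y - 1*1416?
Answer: 53/151654 ≈ 0.00034948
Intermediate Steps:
a(Y) = -1416 + Y (a(Y) = Y - 1416 = -1416 + Y)
P = 454962 (P = -382*(-1191) = 454962)
a(1575)/P = (-1416 + 1575)/454962 = 159*(1/454962) = 53/151654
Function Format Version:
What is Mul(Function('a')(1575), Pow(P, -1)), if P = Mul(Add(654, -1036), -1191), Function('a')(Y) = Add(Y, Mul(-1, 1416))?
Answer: Rational(53, 151654) ≈ 0.00034948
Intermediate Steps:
Function('a')(Y) = Add(-1416, Y) (Function('a')(Y) = Add(Y, -1416) = Add(-1416, Y))
P = 454962 (P = Mul(-382, -1191) = 454962)
Mul(Function('a')(1575), Pow(P, -1)) = Mul(Add(-1416, 1575), Pow(454962, -1)) = Mul(159, Rational(1, 454962)) = Rational(53, 151654)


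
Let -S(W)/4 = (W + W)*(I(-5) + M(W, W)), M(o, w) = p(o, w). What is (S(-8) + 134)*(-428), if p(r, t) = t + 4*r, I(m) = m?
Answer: 1175288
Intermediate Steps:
M(o, w) = w + 4*o
S(W) = -8*W*(-5 + 5*W) (S(W) = -4*(W + W)*(-5 + (W + 4*W)) = -4*2*W*(-5 + 5*W) = -8*W*(-5 + 5*W))
(S(-8) + 134)*(-428) = (40*(-8)*(1 - 1*(-8)) + 134)*(-428) = (40*(-8)*(1 + 8) + 134)*(-428) = (40*(-8)*9 + 134)*(-428) = (-2880 + 134)*(-428) = -2746*(-428) = 1175288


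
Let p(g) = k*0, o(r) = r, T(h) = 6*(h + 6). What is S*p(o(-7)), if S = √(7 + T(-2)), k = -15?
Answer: 0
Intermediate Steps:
T(h) = 36 + 6*h (T(h) = 6*(6 + h) = 36 + 6*h)
S = √31 (S = √(7 + (36 + 6*(-2))) = √(7 + (36 - 12)) = √(7 + 24) = √31 ≈ 5.5678)
p(g) = 0 (p(g) = -15*0 = 0)
S*p(o(-7)) = √31*0 = 0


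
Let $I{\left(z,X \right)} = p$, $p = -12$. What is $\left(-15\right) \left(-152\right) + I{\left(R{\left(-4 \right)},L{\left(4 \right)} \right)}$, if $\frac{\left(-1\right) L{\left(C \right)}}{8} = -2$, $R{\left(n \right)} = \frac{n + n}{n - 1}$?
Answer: $2268$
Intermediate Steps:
$R{\left(n \right)} = \frac{2 n}{-1 + n}$
$L{\left(C \right)} = 16$ ($L{\left(C \right)} = \left(-8\right) \left(-2\right) = 16$)
$I{\left(z,X \right)} = -12$
$\left(-15\right) \left(-152\right) + I{\left(R{\left(-4 \right)},L{\left(4 \right)} \right)} = \left(-15\right) \left(-152\right) - 12 = 2280 - 12 = 2268$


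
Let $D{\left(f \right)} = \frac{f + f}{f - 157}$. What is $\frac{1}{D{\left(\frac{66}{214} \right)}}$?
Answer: $- \frac{8383}{33} \approx -254.03$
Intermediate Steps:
$D{\left(f \right)} = \frac{2 f}{-157 + f}$
$\frac{1}{D{\left(\frac{66}{214} \right)}} = \frac{1}{2 \cdot \frac{66}{214} \frac{1}{-157 + \frac{66}{214}}} = \frac{1}{2 \cdot 66 \cdot \frac{1}{214} \frac{1}{-157 + 66 \cdot \frac{1}{214}}} = \frac{1}{2 \cdot \frac{33}{107} \frac{1}{-157 + \frac{33}{107}}} = \frac{1}{2 \cdot \frac{33}{107} \frac{1}{- \frac{16766}{107}}} = \frac{1}{2 \cdot \frac{33}{107} \left(- \frac{107}{16766}\right)} = \frac{1}{- \frac{33}{8383}} = - \frac{8383}{33}$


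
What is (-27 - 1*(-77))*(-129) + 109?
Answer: -6341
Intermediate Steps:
(-27 - 1*(-77))*(-129) + 109 = (-27 + 77)*(-129) + 109 = 50*(-129) + 109 = -6450 + 109 = -6341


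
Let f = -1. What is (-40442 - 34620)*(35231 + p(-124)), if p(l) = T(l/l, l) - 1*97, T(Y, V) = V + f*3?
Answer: -2627695434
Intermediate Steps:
T(Y, V) = -3 + V (T(Y, V) = V - 1*3 = V - 3 = -3 + V)
p(l) = -100 + l (p(l) = (-3 + l) - 1*97 = (-3 + l) - 97 = -100 + l)
(-40442 - 34620)*(35231 + p(-124)) = (-40442 - 34620)*(35231 + (-100 - 124)) = -75062*(35231 - 224) = -75062*35007 = -2627695434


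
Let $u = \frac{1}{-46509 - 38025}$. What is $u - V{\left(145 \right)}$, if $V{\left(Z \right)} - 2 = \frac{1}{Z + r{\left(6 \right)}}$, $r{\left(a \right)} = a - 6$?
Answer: $- \frac{24599539}{12257430} \approx -2.0069$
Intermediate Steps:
$r{\left(a \right)} = -6 + a$ ($r{\left(a \right)} = a - 6 = -6 + a$)
$V{\left(Z \right)} = 2 + \frac{1}{Z}$ ($V{\left(Z \right)} = 2 + \frac{1}{Z + \left(-6 + 6\right)} = 2 + \frac{1}{Z + 0} = 2 + \frac{1}{Z}$)
$u = - \frac{1}{84534}$ ($u = \frac{1}{-84534} = - \frac{1}{84534} \approx -1.183 \cdot 10^{-5}$)
$u - V{\left(145 \right)} = - \frac{1}{84534} - \left(2 + \frac{1}{145}\right) = - \frac{1}{84534} - \frac{291}{145} = - \frac{24599539}{12257430}$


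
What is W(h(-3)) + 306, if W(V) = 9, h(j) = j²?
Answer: 315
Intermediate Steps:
W(h(-3)) + 306 = 9 + 306 = 315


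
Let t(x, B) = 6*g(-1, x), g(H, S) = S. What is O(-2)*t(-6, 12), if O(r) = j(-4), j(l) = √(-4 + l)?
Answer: -72*I*√2 ≈ -101.82*I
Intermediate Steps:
O(r) = 2*I*√2 (O(r) = √(-4 - 4) = √(-8) = 2*I*√2)
t(x, B) = 6*x
O(-2)*t(-6, 12) = (2*I*√2)*(6*(-6)) = (2*I*√2)*(-36) = -72*I*√2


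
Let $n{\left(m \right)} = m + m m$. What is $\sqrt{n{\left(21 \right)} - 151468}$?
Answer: $i \sqrt{151006} \approx 388.59 i$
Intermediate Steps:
$n{\left(m \right)} = m + m^{2}$
$\sqrt{n{\left(21 \right)} - 151468} = \sqrt{21 \left(1 + 21\right) - 151468} = \sqrt{21 \cdot 22 - 151468} = \sqrt{462 - 151468} = \sqrt{-151006} = i \sqrt{151006}$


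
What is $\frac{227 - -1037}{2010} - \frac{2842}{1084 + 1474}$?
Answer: $- \frac{619777}{1285395} \approx -0.48217$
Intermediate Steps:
$\frac{227 - -1037}{2010} - \frac{2842}{1084 + 1474} = \left(227 + 1037\right) \frac{1}{2010} - \frac{2842}{2558} = 1264 \cdot \frac{1}{2010} - \frac{1421}{1279} = \frac{632}{1005} - \frac{1421}{1279} = - \frac{619777}{1285395}$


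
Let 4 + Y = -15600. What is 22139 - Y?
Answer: 37743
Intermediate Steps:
Y = -15604 (Y = -4 - 15600 = -15604)
22139 - Y = 22139 - 1*(-15604) = 22139 + 15604 = 37743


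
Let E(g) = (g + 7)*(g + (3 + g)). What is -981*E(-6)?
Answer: 8829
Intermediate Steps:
E(g) = (3 + 2*g)*(7 + g) (E(g) = (7 + g)*(3 + 2*g) = (3 + 2*g)*(7 + g))
-981*E(-6) = -981*(21 + 2*(-6)**2 + 17*(-6)) = -981*(21 + 2*36 - 102) = -981*(21 + 72 - 102) = -981*(-9) = 8829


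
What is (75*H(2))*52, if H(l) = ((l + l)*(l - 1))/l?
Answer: 7800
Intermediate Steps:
H(l) = -2 + 2*l (H(l) = ((2*l)*(-1 + l))/l = (2*l*(-1 + l))/l = -2 + 2*l)
(75*H(2))*52 = (75*(-2 + 2*2))*52 = (75*(-2 + 4))*52 = (75*2)*52 = 150*52 = 7800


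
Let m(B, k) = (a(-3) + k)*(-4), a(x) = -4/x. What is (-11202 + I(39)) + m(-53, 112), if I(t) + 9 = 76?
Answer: -34765/3 ≈ -11588.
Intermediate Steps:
I(t) = 67 (I(t) = -9 + 76 = 67)
m(B, k) = -16/3 - 4*k (m(B, k) = (-4/(-3) + k)*(-4) = (-4*(-⅓) + k)*(-4) = (4/3 + k)*(-4) = -16/3 - 4*k)
(-11202 + I(39)) + m(-53, 112) = (-11202 + 67) + (-16/3 - 4*112) = -11135 + (-16/3 - 448) = -11135 - 1360/3 = -34765/3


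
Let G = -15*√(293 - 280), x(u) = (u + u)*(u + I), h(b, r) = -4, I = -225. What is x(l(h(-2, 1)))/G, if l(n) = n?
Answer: -1832*√13/195 ≈ -33.874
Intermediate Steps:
x(u) = 2*u*(-225 + u) (x(u) = (u + u)*(u - 225) = (2*u)*(-225 + u) = 2*u*(-225 + u))
G = -15*√13 ≈ -54.083
x(l(h(-2, 1)))/G = (2*(-4)*(-225 - 4))/((-15*√13)) = (2*(-4)*(-229))*(-√13/195) = 1832*(-√13/195) = -1832*√13/195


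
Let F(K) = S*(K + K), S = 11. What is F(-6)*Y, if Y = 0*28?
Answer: 0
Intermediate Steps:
Y = 0
F(K) = 22*K (F(K) = 11*(K + K) = 11*(2*K) = 22*K)
F(-6)*Y = (22*(-6))*0 = -132*0 = 0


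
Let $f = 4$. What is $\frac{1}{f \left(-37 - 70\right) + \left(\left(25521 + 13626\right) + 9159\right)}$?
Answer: $\frac{1}{47878} \approx 2.0886 \cdot 10^{-5}$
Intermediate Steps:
$\frac{1}{f \left(-37 - 70\right) + \left(\left(25521 + 13626\right) + 9159\right)} = \frac{1}{4 \left(-37 - 70\right) + \left(\left(25521 + 13626\right) + 9159\right)} = \frac{1}{4 \left(-107\right) + \left(39147 + 9159\right)} = \frac{1}{-428 + 48306} = \frac{1}{47878}$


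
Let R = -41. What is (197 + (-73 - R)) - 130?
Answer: 35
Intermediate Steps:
(197 + (-73 - R)) - 130 = (197 + (-73 - 1*(-41))) - 130 = (197 + (-73 + 41)) - 130 = (197 - 32) - 130 = 165 - 130 = 35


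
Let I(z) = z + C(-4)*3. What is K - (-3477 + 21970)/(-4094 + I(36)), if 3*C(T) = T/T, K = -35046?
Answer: -142163129/4057 ≈ -35041.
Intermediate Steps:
C(T) = 1/3 (C(T) = (T/T)/3 = (1/3)*1 = 1/3)
I(z) = 1 + z (I(z) = z + (1/3)*3 = z + 1 = 1 + z)
K - (-3477 + 21970)/(-4094 + I(36)) = -35046 - (-3477 + 21970)/(-4094 + (1 + 36)) = -35046 - 18493/(-4094 + 37) = -35046 - 18493/(-4057) = -35046 - 18493*(-1)/4057 = -35046 - 1*(-18493/4057) = -35046 + 18493/4057 = -142163129/4057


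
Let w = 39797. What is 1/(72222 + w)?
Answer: 1/112019 ≈ 8.9271e-6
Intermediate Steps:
1/(72222 + w) = 1/(72222 + 39797) = 1/112019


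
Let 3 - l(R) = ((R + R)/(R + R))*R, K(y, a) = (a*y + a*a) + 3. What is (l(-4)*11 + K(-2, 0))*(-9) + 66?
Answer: -654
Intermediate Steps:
K(y, a) = 3 + a² + a*y (K(y, a) = (a*y + a²) + 3 = (a² + a*y) + 3 = 3 + a² + a*y)
l(R) = 3 - R (l(R) = 3 - (R + R)/(R + R)*R = 3 - (2*R)/((2*R))*R = 3 - (2*R)*(1/(2*R))*R = 3 - R)
(l(-4)*11 + K(-2, 0))*(-9) + 66 = ((3 - 1*(-4))*11 + (3 + 0² + 0*(-2)))*(-9) + 66 = ((3 + 4)*11 + (3 + 0 + 0))*(-9) + 66 = (7*11 + 3)*(-9) + 66 = (77 + 3)*(-9) + 66 = 80*(-9) + 66 = -720 + 66 = -654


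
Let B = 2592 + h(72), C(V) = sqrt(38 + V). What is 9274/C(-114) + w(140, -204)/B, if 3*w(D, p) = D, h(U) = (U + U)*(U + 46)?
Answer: 35/14688 - 4637*I*sqrt(19)/19 ≈ 0.0023829 - 1063.8*I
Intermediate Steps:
h(U) = 2*U*(46 + U) (h(U) = (2*U)*(46 + U) = 2*U*(46 + U))
w(D, p) = D/3
B = 19584 (B = 2592 + 2*72*(46 + 72) = 2592 + 2*72*118 = 2592 + 16992 = 19584)
9274/C(-114) + w(140, -204)/B = 9274/(sqrt(38 - 114)) + ((1/3)*140)/19584 = 9274/(sqrt(-76)) + (140/3)*(1/19584) = 9274/((2*I*sqrt(19))) + 35/14688 = 9274*(-I*sqrt(19)/38) + 35/14688 = -4637*I*sqrt(19)/19 + 35/14688 = 35/14688 - 4637*I*sqrt(19)/19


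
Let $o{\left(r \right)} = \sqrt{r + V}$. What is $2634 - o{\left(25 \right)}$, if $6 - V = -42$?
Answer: $2634 - \sqrt{73} \approx 2625.5$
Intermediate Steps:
$V = 48$ ($V = 6 - -42 = 6 + 42 = 48$)
$o{\left(r \right)} = \sqrt{48 + r}$ ($o{\left(r \right)} = \sqrt{r + 48} = \sqrt{48 + r}$)
$2634 - o{\left(25 \right)} = 2634 - \sqrt{48 + 25} = 2634 - \sqrt{73}$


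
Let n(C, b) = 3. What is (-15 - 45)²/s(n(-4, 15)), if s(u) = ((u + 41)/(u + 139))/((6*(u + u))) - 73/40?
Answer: -92016000/46427 ≈ -1981.9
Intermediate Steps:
s(u) = -73/40 + (41 + u)/(12*u*(139 + u)) (s(u) = ((41 + u)/(139 + u))/((6*(2*u))) - 73*1/40 = ((41 + u)/(139 + u))/((12*u)) - 73/40 = ((41 + u)/(139 + u))*(1/(12*u)) - 73/40 = (41 + u)/(12*u*(139 + u)) - 73/40 = -73/40 + (41 + u)/(12*u*(139 + u)))
(-15 - 45)²/s(n(-4, 15)) = (-15 - 45)²/(((1/120)*(410 - 30431*3 - 219*3²)/(3*(139 + 3)))) = (-60)²/(((1/120)*(⅓)*(410 - 91293 - 219*9)/142)) = 3600/(((1/120)*(⅓)*(1/142)*(410 - 91293 - 1971))) = 3600/(((1/120)*(⅓)*(1/142)*(-92854))) = 3600/(-46427/25560) = 3600*(-25560/46427) = -92016000/46427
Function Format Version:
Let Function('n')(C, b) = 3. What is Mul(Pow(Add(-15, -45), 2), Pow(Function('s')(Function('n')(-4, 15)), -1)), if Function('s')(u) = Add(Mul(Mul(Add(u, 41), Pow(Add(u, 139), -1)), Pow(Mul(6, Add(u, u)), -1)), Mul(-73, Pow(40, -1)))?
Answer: Rational(-92016000, 46427) ≈ -1981.9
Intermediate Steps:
Function('s')(u) = Add(Rational(-73, 40), Mul(Rational(1, 12), Pow(u, -1), Pow(Add(139, u), -1), Add(41, u))) (Function('s')(u) = Add(Mul(Mul(Add(41, u), Pow(Add(139, u), -1)), Pow(Mul(6, Mul(2, u)), -1)), Mul(-73, Rational(1, 40))) = Add(Mul(Mul(Pow(Add(139, u), -1), Add(41, u)), Pow(Mul(12, u), -1)), Rational(-73, 40)) = Add(Mul(Mul(Pow(Add(139, u), -1), Add(41, u)), Mul(Rational(1, 12), Pow(u, -1))), Rational(-73, 40)) = Add(Mul(Rational(1, 12), Pow(u, -1), Pow(Add(139, u), -1), Add(41, u)), Rational(-73, 40)) = Add(Rational(-73, 40), Mul(Rational(1, 12), Pow(u, -1), Pow(Add(139, u), -1), Add(41, u))))
Mul(Pow(Add(-15, -45), 2), Pow(Function('s')(Function('n')(-4, 15)), -1)) = Mul(Pow(Add(-15, -45), 2), Pow(Mul(Rational(1, 120), Pow(3, -1), Pow(Add(139, 3), -1), Add(410, Mul(-30431, 3), Mul(-219, Pow(3, 2)))), -1)) = Mul(Pow(-60, 2), Pow(Mul(Rational(1, 120), Rational(1, 3), Pow(142, -1), Add(410, -91293, Mul(-219, 9))), -1)) = Mul(3600, Pow(Mul(Rational(1, 120), Rational(1, 3), Rational(1, 142), Add(410, -91293, -1971)), -1)) = Mul(3600, Pow(Mul(Rational(1, 120), Rational(1, 3), Rational(1, 142), -92854), -1)) = Mul(3600, Pow(Rational(-46427, 25560), -1)) = Mul(3600, Rational(-25560, 46427)) = Rational(-92016000, 46427)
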